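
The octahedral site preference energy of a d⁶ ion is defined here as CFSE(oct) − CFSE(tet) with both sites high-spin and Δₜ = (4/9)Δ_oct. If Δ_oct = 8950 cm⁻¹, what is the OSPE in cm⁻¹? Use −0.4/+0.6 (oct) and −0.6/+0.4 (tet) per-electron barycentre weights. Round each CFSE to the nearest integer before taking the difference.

-1193

Octahedral (high-spin): t₂g⁴ eg², CFSE = 4(−0.4) + 2(+0.6) = -0.4Δ_oct = -0.4 × 8950 = -3580 cm⁻¹.
In a tetrahedral site the filling is e³ t₂³: CFSE(tet) = -0.6Δₜ = -0.6 × (4/9)(8950) = -2387 cm⁻¹.
Subtracting, OSPE = -3580 − (-2387) = -1193 cm⁻¹.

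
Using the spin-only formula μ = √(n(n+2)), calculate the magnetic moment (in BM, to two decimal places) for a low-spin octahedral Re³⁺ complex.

2.83 BM

Re sits in group 7; removing 3 electrons leaves Re³⁺ with 7 − 3 = 4 d electrons.
Configuration: t2g^4 e_g^0 → 2 unpaired electrons.
μ(spin-only) = √[2(2+2)] = √8 ≈ 2.83 BM.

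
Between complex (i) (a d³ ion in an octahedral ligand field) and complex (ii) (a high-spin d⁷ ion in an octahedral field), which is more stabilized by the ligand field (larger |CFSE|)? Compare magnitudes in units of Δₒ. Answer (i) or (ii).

(i)

(i): t₂g³ eg⁰, CFSE = -1.2Δₒ.
(ii): t2g^5 e_g^2, CFSE = -0.8Δₒ.
So (i) has the larger |CFSE|.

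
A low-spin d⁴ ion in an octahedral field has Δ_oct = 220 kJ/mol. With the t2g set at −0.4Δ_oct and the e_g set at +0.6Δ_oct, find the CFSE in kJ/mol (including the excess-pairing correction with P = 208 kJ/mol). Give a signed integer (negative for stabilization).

-144

Electron filling gives t2g^4 e_g^0.
CFSE(orbital) = 4×(-0.4Δ_oct) + 0×(0.6Δ_oct) = -1.6Δ_oct; with Δ_oct = 220 kJ/mol that is -352 kJ/mol.
High-spin d⁴ would be t2g^3 e_g^1 with 0 pairs; low-spin has 1, so 1 excess pair costs +1P = +208 kJ/mol.
Combining: -352 + 208 = -144 kJ/mol.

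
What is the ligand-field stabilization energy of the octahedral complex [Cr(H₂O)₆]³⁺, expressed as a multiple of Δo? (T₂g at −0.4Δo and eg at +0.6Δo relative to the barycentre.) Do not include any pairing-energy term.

-1.2 Δo

H₂O is neutral, so the +3 overall charge sits on Cr: oxidation state +3.
Group 6 minus oxidation state +3 gives a d³ configuration for Cr³⁺.
Configuration: t₂g³ eg⁰.
CFSE = 3(-0.4Δo) + 0(0.6Δo) = -1.2Δo + 0.0Δo = -1.2Δo.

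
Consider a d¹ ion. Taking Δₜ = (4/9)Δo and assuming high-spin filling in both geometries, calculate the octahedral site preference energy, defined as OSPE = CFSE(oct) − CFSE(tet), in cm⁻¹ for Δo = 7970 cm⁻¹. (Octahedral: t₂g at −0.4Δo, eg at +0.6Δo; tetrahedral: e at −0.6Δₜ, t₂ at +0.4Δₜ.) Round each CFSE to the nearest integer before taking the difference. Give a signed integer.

-1063

Octahedral high-spin t₂g¹ eg⁰: CFSE = -0.4 × 7970 = -3188 cm⁻¹.
In a tetrahedral site the filling is e¹ t₂⁰: CFSE(tet) = -0.6Δₜ = -0.6 × (4/9)(7970) = -2125 cm⁻¹.
OSPE = -3188 − (-2125) = -1063 cm⁻¹.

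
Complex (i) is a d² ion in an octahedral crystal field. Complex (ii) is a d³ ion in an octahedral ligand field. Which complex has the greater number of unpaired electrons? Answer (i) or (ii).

(i): For octahedral d² the high- and low-spin configurations coincide; t₂g² eg⁰ → 2 unpaired.
(ii): t₂g³ eg⁰ → 3 unpaired.
So (ii) has more unpaired electrons.

(ii)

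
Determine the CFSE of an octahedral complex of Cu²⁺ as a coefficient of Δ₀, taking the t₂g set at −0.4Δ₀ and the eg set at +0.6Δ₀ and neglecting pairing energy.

Cu²⁺: group 11, so d-count = 11 − 2 = 9.
For octahedral d⁹ the high- and low-spin configurations coincide.
Configuration: t₂g⁶ eg³.
CFSE = 6(-0.4Δ₀) + 3(0.6Δ₀) = -2.4Δ₀ + 1.8Δ₀ = -0.6Δ₀.

-0.6 Δ₀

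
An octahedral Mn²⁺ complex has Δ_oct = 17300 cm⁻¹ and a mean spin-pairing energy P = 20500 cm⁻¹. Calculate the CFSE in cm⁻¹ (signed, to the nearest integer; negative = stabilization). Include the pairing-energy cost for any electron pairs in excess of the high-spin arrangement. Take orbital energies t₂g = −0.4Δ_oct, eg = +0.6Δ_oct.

Mn is in group 7, so Mn²⁺ is d⁵ (7 − 2 = 5).
Here Δ_oct < P (17300 < 20500), so the high-spin state is favoured.
Filling d⁵ accordingly: t₂g³ eg².
Orbital CFSE = 0.0Δ_oct = 0.0 × 17300 = 0 cm⁻¹.
High-spin has no excess pairs, so no pairing correction applies.

0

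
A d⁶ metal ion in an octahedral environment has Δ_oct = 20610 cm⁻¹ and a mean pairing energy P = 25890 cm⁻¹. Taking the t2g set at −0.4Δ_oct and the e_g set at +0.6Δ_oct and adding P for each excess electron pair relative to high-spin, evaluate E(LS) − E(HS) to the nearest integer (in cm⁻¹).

High-spin: t2g^4 e_g^2, CFSE = -0.4Δ_oct = -8244 cm⁻¹.
For low-spin the configuration is t2g^6 e_g^0: orbital energy -2.4 × 20610 = -49464 cm⁻¹, and 2 additional pairs relative to high-spin add 51780 cm⁻¹, giving 2316 cm⁻¹.
E(LS) − E(HS) = 2316 − (-8244) = 10560 cm⁻¹.

10560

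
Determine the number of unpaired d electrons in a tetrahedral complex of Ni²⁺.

Ni is in group 10, so Ni²⁺ is d⁸ (10 − 2 = 8).
With tetrahedral geometry the complex is necessarily high-spin.
Configuration: e^4 t2^4, giving 2 unpaired electrons.

2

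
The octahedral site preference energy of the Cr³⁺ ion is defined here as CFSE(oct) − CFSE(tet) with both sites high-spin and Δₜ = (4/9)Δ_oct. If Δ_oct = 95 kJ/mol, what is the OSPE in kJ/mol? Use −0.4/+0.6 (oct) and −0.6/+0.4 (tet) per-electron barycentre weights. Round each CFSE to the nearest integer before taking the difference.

Group 6 minus oxidation state +3 gives a d³ configuration for Cr³⁺.
In an octahedral site d³ (HS) is t₂g³ eg⁰, giving CFSE(oct) = -1.2Δ_oct = -114 kJ/mol.
Tetrahedral: e² t₂¹, CFSE = 2(−0.6) + 1(+0.4) = -0.8Δₜ = -0.8 × (4/9) × 95 = -34 kJ/mol.
Subtracting, OSPE = -114 − (-34) = -80 kJ/mol.

-80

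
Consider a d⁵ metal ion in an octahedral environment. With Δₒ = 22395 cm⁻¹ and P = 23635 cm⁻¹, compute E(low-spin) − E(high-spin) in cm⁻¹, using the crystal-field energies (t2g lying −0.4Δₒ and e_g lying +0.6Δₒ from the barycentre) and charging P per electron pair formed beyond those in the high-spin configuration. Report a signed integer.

2480

High-spin d⁵ fills as t2g^3 e_g^2 with CFSE 3(−0.4) + 2(+0.6) = 0.0Δₒ = 0 cm⁻¹.
Low-spin: t2g^5 e_g^0, orbital CFSE = -2.0Δₒ = -44790 cm⁻¹; plus 2 excess pairs × P = +47270 cm⁻¹; total 2480 cm⁻¹.
E(LS) − E(HS) = 2480 − (0) = 2480 cm⁻¹.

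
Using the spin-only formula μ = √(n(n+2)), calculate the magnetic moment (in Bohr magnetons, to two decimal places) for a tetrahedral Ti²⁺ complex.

Ti sits in group 4; removing 2 electrons leaves Ti²⁺ with 4 − 2 = 2 d electrons.
With tetrahedral geometry the complex is necessarily high-spin.
Configuration: e² t₂⁰ → 2 unpaired electrons.
μ(spin-only) = √[2(2+2)] = √8 ≈ 2.83 Bohr magnetons.

2.83 Bohr magnetons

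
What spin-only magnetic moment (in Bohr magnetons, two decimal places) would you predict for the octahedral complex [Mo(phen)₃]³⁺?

phen is neutral, so the +3 overall charge sits on Mo: oxidation state +3.
Mo sits in group 6; removing 3 electrons leaves Mo³⁺ with 6 − 3 = 3 d electrons.
Configuration: t₂g³ eg⁰ → 3 unpaired electrons.
μ(spin-only) = √[3(3+2)] = √15 ≈ 3.87 Bohr magnetons.

3.87 Bohr magnetons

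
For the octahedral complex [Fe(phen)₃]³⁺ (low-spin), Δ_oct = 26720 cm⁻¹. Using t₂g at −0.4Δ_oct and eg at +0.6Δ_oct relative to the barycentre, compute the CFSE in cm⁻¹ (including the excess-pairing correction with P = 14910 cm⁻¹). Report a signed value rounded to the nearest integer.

phen is neutral, so the +3 overall charge sits on Fe: oxidation state +3.
Fe³⁺: group 8, so d-count = 8 − 3 = 5.
Configuration: t₂g⁵ eg⁰.
CFSE(orbital) = 5×(-0.4Δ_oct) + 0×(0.6Δ_oct) = -2.0Δ_oct; with Δ_oct = 26720 cm⁻¹ that is -53440 cm⁻¹.
Relative to high-spin t₂g³ eg² (0 paired), the low-spin configuration has 2 additional pairs, contributing +2 × 14910 = +29820 cm⁻¹.
Overall CFSE = -53440 + 29820 = -23620 cm⁻¹.

-23620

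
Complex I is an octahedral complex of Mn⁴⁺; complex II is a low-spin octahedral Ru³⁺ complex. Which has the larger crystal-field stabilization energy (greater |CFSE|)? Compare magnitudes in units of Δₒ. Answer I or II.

I: Mn is in group 7, so Mn⁴⁺ is d³ (7 − 4 = 3); t₂g³ eg⁰, CFSE = -1.2Δₒ.
II: Ru is in group 8, so Ru³⁺ is d⁵ (8 − 3 = 5); t₂g⁵ eg⁰, CFSE = -2.0Δₒ.
So II has the larger |CFSE|.

II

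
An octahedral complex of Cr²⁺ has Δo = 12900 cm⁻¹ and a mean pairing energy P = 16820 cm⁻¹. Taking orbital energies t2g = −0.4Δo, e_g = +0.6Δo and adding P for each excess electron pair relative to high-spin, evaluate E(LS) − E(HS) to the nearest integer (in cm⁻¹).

3920

Group 6 minus oxidation state +2 gives a d⁴ configuration for Cr²⁺.
High-spin: t2g^3 e_g^1, CFSE = -0.6Δo = -7740 cm⁻¹.
Low-spin: t2g^4 e_g^0, orbital CFSE = -1.6Δo = -20640 cm⁻¹; plus 1 excess pair × P = +16820 cm⁻¹; total -3820 cm⁻¹.
The difference is -3820 − (-7740) = 3920 cm⁻¹, so high-spin lies lower.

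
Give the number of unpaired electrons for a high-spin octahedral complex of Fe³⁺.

5

Fe is in group 8, so Fe³⁺ is d⁵ (8 − 3 = 5).
Configuration: t₂g³ eg², giving 5 unpaired electrons.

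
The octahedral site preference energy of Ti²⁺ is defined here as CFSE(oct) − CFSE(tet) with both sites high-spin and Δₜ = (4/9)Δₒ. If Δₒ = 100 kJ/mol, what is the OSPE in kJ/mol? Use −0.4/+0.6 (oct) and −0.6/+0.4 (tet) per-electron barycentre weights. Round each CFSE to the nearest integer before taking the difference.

-27

Ti is in group 4, so Ti²⁺ is d² (4 − 2 = 2).
Octahedral (high-spin): t₂g² eg⁰, CFSE = 2(−0.4) + 0(+0.6) = -0.8Δₒ = -0.8 × 100 = -80 kJ/mol.
In a tetrahedral site the filling is e² t₂⁰: CFSE(tet) = -1.2Δₜ = -1.2 × (4/9)(100) = -53 kJ/mol.
OSPE = -80 − (-53) = -27 kJ/mol.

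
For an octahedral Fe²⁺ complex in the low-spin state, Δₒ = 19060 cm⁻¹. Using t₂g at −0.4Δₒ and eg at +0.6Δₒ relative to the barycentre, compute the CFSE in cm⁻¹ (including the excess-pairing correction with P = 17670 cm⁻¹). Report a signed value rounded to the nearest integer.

Fe is in group 8, so Fe²⁺ is d⁶ (8 − 2 = 6).
Electron filling gives t₂g⁶ eg⁰.
The orbital stabilization is -2.4Δₒ = -2.4 × 19060 = -45744 cm⁻¹.
Relative to high-spin t₂g⁴ eg² (1 paired), the low-spin configuration has 2 additional pairs, contributing +2 × 17670 = +35340 cm⁻¹.
Combining: -45744 + 35340 = -10404 cm⁻¹.

-10404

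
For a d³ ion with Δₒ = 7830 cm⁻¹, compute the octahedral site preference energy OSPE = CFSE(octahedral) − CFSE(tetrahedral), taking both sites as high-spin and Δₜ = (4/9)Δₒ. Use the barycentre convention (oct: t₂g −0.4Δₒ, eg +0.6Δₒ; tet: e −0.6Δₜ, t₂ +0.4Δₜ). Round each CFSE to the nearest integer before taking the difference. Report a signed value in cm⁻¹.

In an octahedral site d³ (HS) is t₂g³ eg⁰, giving CFSE(oct) = -1.2Δₒ = -9396 cm⁻¹.
Tetrahedral e² t₂¹ gives -0.8Δₜ = -0.8 × (4/9) × 7830 = -2784 cm⁻¹.
OSPE = -9396 − (-2784) = -6612 cm⁻¹.

-6612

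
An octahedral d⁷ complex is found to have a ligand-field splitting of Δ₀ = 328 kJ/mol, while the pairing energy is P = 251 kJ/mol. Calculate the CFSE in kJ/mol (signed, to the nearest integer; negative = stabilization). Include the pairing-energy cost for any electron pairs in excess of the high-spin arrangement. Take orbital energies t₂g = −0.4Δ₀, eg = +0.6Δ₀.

Δ₀ > P, so pairing is preferred: the ground state is low-spin.
Configuration: t₂g⁶ eg¹.
Orbital CFSE = -1.8Δ₀ = -1.8 × 328 = -590 kJ/mol.
Excess pairs vs high-spin: 3 − 2 = 1; pairing cost = +251 kJ/mol.
Net CFSE = -590 + 251 = -339 kJ/mol.

-339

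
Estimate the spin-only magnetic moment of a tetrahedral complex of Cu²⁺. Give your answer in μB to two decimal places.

1.73 μB

Cu sits in group 11; removing 2 electrons leaves Cu²⁺ with 11 − 2 = 9 d electrons.
Tetrahedral splitting is small, so the complex is high-spin.
Configuration: e^4 t2^5 → 1 unpaired electron.
μ(spin-only) = √[1(1+2)] = √3 ≈ 1.73 μB.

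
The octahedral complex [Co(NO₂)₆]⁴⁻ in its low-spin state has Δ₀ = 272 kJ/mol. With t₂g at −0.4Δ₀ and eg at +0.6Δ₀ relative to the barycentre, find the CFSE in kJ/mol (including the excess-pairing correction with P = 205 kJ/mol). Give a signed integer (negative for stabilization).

Each NO₂⁻ contributes -1; 6 × (-1) = -6. With overall charge -4, Co is in the +2 oxidation state.
Co sits in group 9; removing 2 electrons leaves Co²⁺ with 9 − 2 = 7 d electrons.
Configuration: t₂g⁶ eg¹.
Orbital CFSE = 6(-0.4) + 1(0.6) = -1.8Δ₀ = -1.8 × 272 = -490 kJ/mol.
Pairing penalty: 3 pairs vs 2 in the high-spin reference → 1 extra × P = 205 kJ/mol.
Overall CFSE = -490 + 205 = -285 kJ/mol.

-285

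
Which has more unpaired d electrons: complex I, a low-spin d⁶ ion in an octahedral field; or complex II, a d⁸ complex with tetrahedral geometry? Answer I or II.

I: t2g^6 e_g^0 → 0 unpaired.
II: Tetrahedral splitting is small, so the complex is high-spin; e⁴ t₂⁴ → 2 unpaired.
So II has more unpaired electrons.

II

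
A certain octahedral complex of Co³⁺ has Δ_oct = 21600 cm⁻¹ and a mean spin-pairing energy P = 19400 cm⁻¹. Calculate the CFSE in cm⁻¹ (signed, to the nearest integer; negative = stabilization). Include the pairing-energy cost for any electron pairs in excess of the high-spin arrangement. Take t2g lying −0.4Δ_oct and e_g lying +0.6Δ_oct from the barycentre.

Co sits in group 9; removing 3 electrons leaves Co³⁺ with 9 − 3 = 6 d electrons.
With Δ_oct > P the complex is low-spin.
Configuration: t2g^6 e_g^0.
Orbital CFSE = -2.4Δ_oct = -2.4 × 21600 = -51840 cm⁻¹.
Excess pairs vs high-spin: 3 − 1 = 2; pairing cost = +38800 cm⁻¹.
Net CFSE = -51840 + 38800 = -13040 cm⁻¹.

-13040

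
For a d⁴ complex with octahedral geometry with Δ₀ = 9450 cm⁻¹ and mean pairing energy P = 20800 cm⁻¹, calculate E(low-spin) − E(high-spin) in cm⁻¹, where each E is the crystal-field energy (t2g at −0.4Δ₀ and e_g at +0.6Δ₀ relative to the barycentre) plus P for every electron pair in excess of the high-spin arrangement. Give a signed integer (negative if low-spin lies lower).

11350

In the high-spin limit (t2g^3 e_g^1) the orbital term is -0.6Δ₀ = -5670 cm⁻¹, with no excess pairing.
Low-spin: t2g^4 e_g^0, orbital CFSE = -1.6Δ₀ = -15120 cm⁻¹; plus 1 excess pair × P = +20800 cm⁻¹; total 5680 cm⁻¹.
The difference is 5680 − (-5670) = 11350 cm⁻¹, so high-spin lies lower.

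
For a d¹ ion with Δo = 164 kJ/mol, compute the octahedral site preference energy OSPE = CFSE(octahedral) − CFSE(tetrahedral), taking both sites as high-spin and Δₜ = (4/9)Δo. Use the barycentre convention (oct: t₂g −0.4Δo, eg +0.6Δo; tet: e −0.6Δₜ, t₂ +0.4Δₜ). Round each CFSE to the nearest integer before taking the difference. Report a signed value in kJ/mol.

-22

In an octahedral site d¹ (HS) is t₂g¹ eg⁰, giving CFSE(oct) = -0.4Δo = -66 kJ/mol.
Tetrahedral: e¹ t₂⁰, CFSE = 1(−0.6) + 0(+0.4) = -0.6Δₜ = -0.6 × (4/9) × 164 = -44 kJ/mol.
OSPE = CFSE(oct) − CFSE(tet) = -66 − (-44) = -22 kJ/mol.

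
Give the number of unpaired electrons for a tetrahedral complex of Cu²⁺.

1

Cu sits in group 11; removing 2 electrons leaves Cu²⁺ with 11 − 2 = 9 d electrons.
Tetrahedral fields are weak (Δₜ ≈ 4/9 Δₒ), so electrons fill high-spin.
Configuration: e⁴ t₂⁵, giving 1 unpaired electron.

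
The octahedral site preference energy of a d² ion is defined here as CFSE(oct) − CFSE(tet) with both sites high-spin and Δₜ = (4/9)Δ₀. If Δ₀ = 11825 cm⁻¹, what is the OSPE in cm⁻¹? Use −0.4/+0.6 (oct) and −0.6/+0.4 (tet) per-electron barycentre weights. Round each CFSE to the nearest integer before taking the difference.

Octahedral high-spin t₂g² eg⁰: CFSE = -0.8 × 11825 = -9460 cm⁻¹.
In a tetrahedral site the filling is e² t₂⁰: CFSE(tet) = -1.2Δₜ = -1.2 × (4/9)(11825) = -6307 cm⁻¹.
Subtracting, OSPE = -9460 − (-6307) = -3153 cm⁻¹.

-3153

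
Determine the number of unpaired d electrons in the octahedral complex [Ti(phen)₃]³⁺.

phen is neutral, so the +3 overall charge sits on Ti: oxidation state +3.
Group 4 minus oxidation state +3 gives a d¹ configuration for Ti³⁺.
For octahedral d¹ the high- and low-spin configurations coincide.
Configuration: t₂g¹ eg⁰, giving 1 unpaired electron.

1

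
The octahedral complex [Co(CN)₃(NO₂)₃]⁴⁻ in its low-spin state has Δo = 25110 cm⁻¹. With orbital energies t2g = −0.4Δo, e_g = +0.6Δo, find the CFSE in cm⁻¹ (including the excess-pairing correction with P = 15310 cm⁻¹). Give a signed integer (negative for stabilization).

-29888

Ligand charges: 3×(-1) from CN⁻ and 3×(-1) from NO₂⁻ sum to -6; with overall charge -4, Co is +2.
Co is in group 9, so Co²⁺ is d⁷ (9 − 2 = 7).
Electron filling gives t2g^6 e_g^1.
CFSE(orbital) = 6×(-0.4Δo) + 1×(0.6Δo) = -1.8Δo; with Δo = 25110 cm⁻¹ that is -45198 cm⁻¹.
Relative to high-spin t2g^5 e_g^2 (2 paired), the low-spin configuration has 1 additional pair, contributing +1 × 15310 = +15310 cm⁻¹.
Net CFSE = -45198 + 15310 = -29888 cm⁻¹.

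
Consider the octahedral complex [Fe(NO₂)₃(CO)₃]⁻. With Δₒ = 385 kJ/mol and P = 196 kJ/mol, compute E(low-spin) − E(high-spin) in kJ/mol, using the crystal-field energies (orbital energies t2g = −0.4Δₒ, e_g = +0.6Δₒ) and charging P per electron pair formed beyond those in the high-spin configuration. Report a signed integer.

-378

Ligand charges: 3×(-1) from NO₂⁻ and 3×(+0) from CO sum to -3; with overall charge -1, Fe is +2.
Fe sits in group 8; removing 2 electrons leaves Fe²⁺ with 8 − 2 = 6 d electrons.
In the high-spin limit (t2g^4 e_g^2) the orbital term is -0.4Δₒ = -154 kJ/mol, with no excess pairing.
Low-spin: t2g^6 e_g^0, orbital CFSE = -2.4Δₒ = -924 kJ/mol; plus 2 excess pairs × P = +392 kJ/mol; total -532 kJ/mol.
E(LS) − E(HS) = -532 − (-154) = -378 kJ/mol.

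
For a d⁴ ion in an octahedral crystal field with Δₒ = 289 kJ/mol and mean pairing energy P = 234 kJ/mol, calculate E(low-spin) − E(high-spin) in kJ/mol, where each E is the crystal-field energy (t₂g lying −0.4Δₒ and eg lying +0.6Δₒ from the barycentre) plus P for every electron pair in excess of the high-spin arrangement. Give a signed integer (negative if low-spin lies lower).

-55

High-spin: t₂g³ eg¹, CFSE = -0.6Δₒ = -173 kJ/mol.
For low-spin the configuration is t₂g⁴ eg⁰: orbital energy -1.6 × 289 = -462 kJ/mol, and 1 additional pair relative to high-spin adds 234 kJ/mol, giving -228 kJ/mol.
The difference is -228 − (-173) = -55 kJ/mol, so low-spin lies lower.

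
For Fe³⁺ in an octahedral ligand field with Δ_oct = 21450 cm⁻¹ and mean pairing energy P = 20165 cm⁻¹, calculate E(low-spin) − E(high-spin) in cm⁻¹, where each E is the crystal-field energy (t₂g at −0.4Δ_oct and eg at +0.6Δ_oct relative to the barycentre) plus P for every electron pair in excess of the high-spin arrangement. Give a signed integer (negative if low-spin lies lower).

-2570

Group 8 minus oxidation state +3 gives a d⁵ configuration for Fe³⁺.
In the high-spin limit (t₂g³ eg²) the orbital term is 0.0Δ_oct = 0 cm⁻¹, with no excess pairing.
For low-spin the configuration is t₂g⁵ eg⁰: orbital energy -2.0 × 21450 = -42900 cm⁻¹, and 2 additional pairs relative to high-spin add 40330 cm⁻¹, giving -2570 cm⁻¹.
Thus E(LS) − E(HS) = -2570 cm⁻¹.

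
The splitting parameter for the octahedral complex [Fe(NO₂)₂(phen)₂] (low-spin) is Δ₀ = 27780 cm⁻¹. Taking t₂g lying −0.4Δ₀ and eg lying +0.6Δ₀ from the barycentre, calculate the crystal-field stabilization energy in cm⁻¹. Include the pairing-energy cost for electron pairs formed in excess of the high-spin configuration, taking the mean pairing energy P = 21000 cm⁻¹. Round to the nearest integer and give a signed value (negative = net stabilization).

-24672

Ligand charges: 2×(-1) from NO₂⁻ and 2×(+0) from phen sum to -2; with overall charge +0, Fe is +2.
Fe²⁺: group 8, so d-count = 8 − 2 = 6.
The d⁶ electrons fill as t₂g⁶ eg⁰.
CFSE(orbital) = 6×(-0.4Δ₀) + 0×(0.6Δ₀) = -2.4Δ₀; with Δ₀ = 27780 cm⁻¹ that is -66672 cm⁻¹.
Pairing penalty: 3 pairs vs 1 in the high-spin reference → 2 extra × P = 42000 cm⁻¹.
Net CFSE = -66672 + 42000 = -24672 cm⁻¹.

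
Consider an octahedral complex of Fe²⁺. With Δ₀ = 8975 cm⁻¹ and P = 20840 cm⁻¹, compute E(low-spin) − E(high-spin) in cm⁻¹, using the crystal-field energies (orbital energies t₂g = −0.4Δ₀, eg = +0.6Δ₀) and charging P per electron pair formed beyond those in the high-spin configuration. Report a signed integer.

Fe sits in group 8; removing 2 electrons leaves Fe²⁺ with 8 − 2 = 6 d electrons.
In the high-spin limit (t₂g⁴ eg²) the orbital term is -0.4Δ₀ = -3590 cm⁻¹, with no excess pairing.
Low-spin t₂g⁶ eg⁰ gives -2.4Δ₀ = -21540 cm⁻¹, but forming 2 extra pairs costs 2P = 41680 cm⁻¹, so E(LS) = -21540 + 41680 = 20140 cm⁻¹.
The difference is 20140 − (-3590) = 23730 cm⁻¹, so high-spin lies lower.

23730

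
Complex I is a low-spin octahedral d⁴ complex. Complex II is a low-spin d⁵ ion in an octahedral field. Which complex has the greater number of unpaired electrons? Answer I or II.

I

I: t2g^4 e_g^0 → 2 unpaired.
II: t₂g⁵ eg⁰ → 1 unpaired.
So I has more unpaired electrons.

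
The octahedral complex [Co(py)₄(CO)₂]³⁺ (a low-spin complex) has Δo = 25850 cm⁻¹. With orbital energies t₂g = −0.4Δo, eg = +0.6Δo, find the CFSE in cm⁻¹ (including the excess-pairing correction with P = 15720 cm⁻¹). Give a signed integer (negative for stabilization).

Ligand charges: 4×(+0) from py and 2×(+0) from CO sum to +0; with overall charge +3, Co is +3.
Co³⁺: group 9, so d-count = 9 − 3 = 6.
The d⁶ electrons fill as t₂g⁶ eg⁰.
CFSE(orbital) = 6×(-0.4Δo) + 0×(0.6Δo) = -2.4Δo; with Δo = 25850 cm⁻¹ that is -62040 cm⁻¹.
Pairing penalty: 3 pairs vs 1 in the high-spin reference → 2 extra × P = 31440 cm⁻¹.
Combining: -62040 + 31440 = -30600 cm⁻¹.

-30600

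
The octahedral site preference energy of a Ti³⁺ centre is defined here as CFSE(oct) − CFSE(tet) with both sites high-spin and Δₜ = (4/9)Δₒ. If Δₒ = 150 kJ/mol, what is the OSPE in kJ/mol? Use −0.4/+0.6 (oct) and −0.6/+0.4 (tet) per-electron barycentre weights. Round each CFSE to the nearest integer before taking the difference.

Ti³⁺: group 4, so d-count = 4 − 3 = 1.
Octahedral (high-spin): t₂g¹ eg⁰, CFSE = 1(−0.4) + 0(+0.6) = -0.4Δₒ = -0.4 × 150 = -60 kJ/mol.
Tetrahedral e¹ t₂⁰ gives -0.6Δₜ = -0.6 × (4/9) × 150 = -40 kJ/mol.
OSPE = CFSE(oct) − CFSE(tet) = -60 − (-40) = -20 kJ/mol.

-20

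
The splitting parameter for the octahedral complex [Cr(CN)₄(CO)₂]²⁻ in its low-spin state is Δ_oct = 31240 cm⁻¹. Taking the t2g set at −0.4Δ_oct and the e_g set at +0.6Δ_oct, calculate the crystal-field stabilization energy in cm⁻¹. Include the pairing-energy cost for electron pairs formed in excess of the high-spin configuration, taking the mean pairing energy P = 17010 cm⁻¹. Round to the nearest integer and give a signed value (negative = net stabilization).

Ligand charges: 4×(-1) from CN⁻ and 2×(+0) from CO sum to -4; with overall charge -2, Cr is +2.
Cr is in group 6, so Cr²⁺ is d⁴ (6 − 2 = 4).
The d⁴ electrons fill as t2g^4 e_g^0.
Orbital CFSE = 4(-0.4) + 0(0.6) = -1.6Δ_oct = -1.6 × 31240 = -49984 cm⁻¹.
Relative to high-spin t2g^3 e_g^1 (0 paired), the low-spin configuration has 1 additional pair, contributing +1 × 17010 = +17010 cm⁻¹.
Net CFSE = -49984 + 17010 = -32974 cm⁻¹.

-32974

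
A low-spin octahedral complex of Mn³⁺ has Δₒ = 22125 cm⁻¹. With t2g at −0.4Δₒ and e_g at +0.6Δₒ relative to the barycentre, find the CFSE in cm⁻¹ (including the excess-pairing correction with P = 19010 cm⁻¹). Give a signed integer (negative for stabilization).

-16390

Mn³⁺: group 7, so d-count = 7 − 3 = 4.
Electron filling gives t2g^4 e_g^0.
Orbital CFSE = 4(-0.4) + 0(0.6) = -1.6Δₒ = -1.6 × 22125 = -35400 cm⁻¹.
Pairing penalty: 1 pair vs 0 in the high-spin reference → 1 extra × P = 19010 cm⁻¹.
Net CFSE = -35400 + 19010 = -16390 cm⁻¹.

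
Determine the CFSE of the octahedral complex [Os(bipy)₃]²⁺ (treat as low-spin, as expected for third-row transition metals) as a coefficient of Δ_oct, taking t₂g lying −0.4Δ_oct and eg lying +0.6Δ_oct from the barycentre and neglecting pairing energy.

bipy is neutral, so the +2 overall charge sits on Os: oxidation state +2.
Group 8 minus oxidation state +2 gives a d⁶ configuration for Os²⁺.
Configuration: t₂g⁶ eg⁰.
CFSE = 6(-0.4Δ_oct) + 0(0.6Δ_oct) = -2.4Δ_oct + 0.0Δ_oct = -2.4Δ_oct.

-2.4 Δ_oct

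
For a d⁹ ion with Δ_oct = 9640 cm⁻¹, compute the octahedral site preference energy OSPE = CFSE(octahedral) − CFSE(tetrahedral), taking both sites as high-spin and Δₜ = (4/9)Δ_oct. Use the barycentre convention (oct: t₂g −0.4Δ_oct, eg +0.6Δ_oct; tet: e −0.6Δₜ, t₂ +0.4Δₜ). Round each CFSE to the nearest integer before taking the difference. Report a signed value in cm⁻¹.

Octahedral (high-spin): t2g^6 e_g^3, CFSE = 6(−0.4) + 3(+0.6) = -0.6Δ_oct = -0.6 × 9640 = -5784 cm⁻¹.
Tetrahedral: e^4 t2^5, CFSE = 4(−0.6) + 5(+0.4) = -0.4Δₜ = -0.4 × (4/9) × 9640 = -1714 cm⁻¹.
OSPE = -5784 − (-1714) = -4070 cm⁻¹.

-4070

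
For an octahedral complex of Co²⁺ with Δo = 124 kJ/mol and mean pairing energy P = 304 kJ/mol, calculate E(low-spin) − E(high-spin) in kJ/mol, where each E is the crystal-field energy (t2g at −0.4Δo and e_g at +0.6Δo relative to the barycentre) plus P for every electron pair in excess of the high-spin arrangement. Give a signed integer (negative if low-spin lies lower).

Co²⁺: group 9, so d-count = 9 − 2 = 7.
High-spin: t2g^5 e_g^2, CFSE = -0.8Δo = -99 kJ/mol.
Low-spin t2g^6 e_g^1 gives -1.8Δo = -223 kJ/mol, but forming 1 extra pair costs 1P = 304 kJ/mol, so E(LS) = -223 + 304 = 81 kJ/mol.
The difference is 81 − (-99) = 180 kJ/mol, so high-spin lies lower.

180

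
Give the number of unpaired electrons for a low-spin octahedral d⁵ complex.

Configuration: t₂g⁵ eg⁰, giving 1 unpaired electron.

1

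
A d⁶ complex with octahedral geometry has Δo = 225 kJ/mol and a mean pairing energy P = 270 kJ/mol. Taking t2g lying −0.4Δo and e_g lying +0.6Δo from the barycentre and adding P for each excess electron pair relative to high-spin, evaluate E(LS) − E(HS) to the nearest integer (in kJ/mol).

High-spin: t2g^4 e_g^2, CFSE = -0.4Δo = -90 kJ/mol.
Low-spin: t2g^6 e_g^0, orbital CFSE = -2.4Δo = -540 kJ/mol; plus 2 excess pairs × P = +540 kJ/mol; total 0 kJ/mol.
E(LS) − E(HS) = 0 − (-90) = 90 kJ/mol.

90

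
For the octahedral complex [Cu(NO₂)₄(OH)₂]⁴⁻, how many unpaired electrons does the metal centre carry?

Ligand charges: 4×(-1) from NO₂⁻ and 2×(-1) from OH⁻ sum to -6; with overall charge -4, Cu is +2.
Group 11 minus oxidation state +2 gives a d⁹ configuration for Cu²⁺.
Configuration: t₂g⁶ eg³, giving 1 unpaired electron.

1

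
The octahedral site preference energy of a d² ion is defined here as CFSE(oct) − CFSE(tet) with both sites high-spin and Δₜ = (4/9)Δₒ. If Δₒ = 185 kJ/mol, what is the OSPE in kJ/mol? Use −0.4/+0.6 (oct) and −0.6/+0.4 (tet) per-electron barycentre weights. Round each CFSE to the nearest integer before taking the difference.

-49

Octahedral (high-spin): t2g^2 e_g^0, CFSE = 2(−0.4) + 0(+0.6) = -0.8Δₒ = -0.8 × 185 = -148 kJ/mol.
Tetrahedral e^2 t2^0 gives -1.2Δₜ = -1.2 × (4/9) × 185 = -99 kJ/mol.
OSPE = -148 − (-99) = -49 kJ/mol.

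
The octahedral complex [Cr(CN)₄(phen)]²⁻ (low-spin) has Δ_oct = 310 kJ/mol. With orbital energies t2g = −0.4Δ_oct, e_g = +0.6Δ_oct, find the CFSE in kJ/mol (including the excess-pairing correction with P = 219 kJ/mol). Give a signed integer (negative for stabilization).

Ligand charges: 4×(-1) from CN⁻ and 1×(+0) from phen sum to -4; with overall charge -2, Cr is +2.
Cr sits in group 6; removing 2 electrons leaves Cr²⁺ with 6 − 2 = 4 d electrons.
Electron filling gives t2g^4 e_g^0.
The orbital stabilization is -1.6Δ_oct = -1.6 × 310 = -496 kJ/mol.
High-spin d⁴ would be t2g^3 e_g^1 with 0 pairs; low-spin has 1, so 1 excess pair costs +1P = +219 kJ/mol.
Overall CFSE = -496 + 219 = -277 kJ/mol.

-277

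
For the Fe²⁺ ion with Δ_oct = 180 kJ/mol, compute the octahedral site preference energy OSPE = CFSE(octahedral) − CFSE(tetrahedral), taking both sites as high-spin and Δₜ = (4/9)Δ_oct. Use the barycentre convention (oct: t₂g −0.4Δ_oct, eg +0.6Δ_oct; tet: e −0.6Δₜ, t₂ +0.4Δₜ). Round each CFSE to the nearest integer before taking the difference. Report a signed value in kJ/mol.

Fe²⁺: group 8, so d-count = 8 − 2 = 6.
Octahedral high-spin t₂g⁴ eg²: CFSE = -0.4 × 180 = -72 kJ/mol.
Tetrahedral e³ t₂³ gives -0.6Δₜ = -0.6 × (4/9) × 180 = -48 kJ/mol.
OSPE = -72 − (-48) = -24 kJ/mol.

-24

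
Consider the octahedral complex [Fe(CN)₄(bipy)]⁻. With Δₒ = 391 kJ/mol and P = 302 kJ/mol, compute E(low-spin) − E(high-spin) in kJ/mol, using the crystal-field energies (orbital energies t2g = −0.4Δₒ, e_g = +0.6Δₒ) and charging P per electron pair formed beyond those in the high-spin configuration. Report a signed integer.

Ligand charges: 4×(-1) from CN⁻ and 1×(+0) from bipy sum to -4; with overall charge -1, Fe is +3.
Fe³⁺: group 8, so d-count = 8 − 3 = 5.
In the high-spin limit (t2g^3 e_g^2) the orbital term is 0.0Δₒ = 0 kJ/mol, with no excess pairing.
Low-spin: t2g^5 e_g^0, orbital CFSE = -2.0Δₒ = -782 kJ/mol; plus 2 excess pairs × P = +604 kJ/mol; total -178 kJ/mol.
E(LS) − E(HS) = -178 − (0) = -178 kJ/mol.

-178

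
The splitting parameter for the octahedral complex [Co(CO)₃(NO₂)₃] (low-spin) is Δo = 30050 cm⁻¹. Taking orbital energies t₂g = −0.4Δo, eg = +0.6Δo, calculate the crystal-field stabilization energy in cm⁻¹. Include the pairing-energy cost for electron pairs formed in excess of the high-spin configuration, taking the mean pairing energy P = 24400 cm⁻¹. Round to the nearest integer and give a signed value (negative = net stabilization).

-23320

Ligand charges: 3×(+0) from CO and 3×(-1) from NO₂⁻ sum to -3; with overall charge +0, Co is +3.
Co³⁺: group 9, so d-count = 9 − 3 = 6.
The d⁶ electrons fill as t₂g⁶ eg⁰.
The orbital stabilization is -2.4Δo = -2.4 × 30050 = -72120 cm⁻¹.
Relative to high-spin t₂g⁴ eg² (1 paired), the low-spin configuration has 2 additional pairs, contributing +2 × 24400 = +48800 cm⁻¹.
Overall CFSE = -72120 + 48800 = -23320 cm⁻¹.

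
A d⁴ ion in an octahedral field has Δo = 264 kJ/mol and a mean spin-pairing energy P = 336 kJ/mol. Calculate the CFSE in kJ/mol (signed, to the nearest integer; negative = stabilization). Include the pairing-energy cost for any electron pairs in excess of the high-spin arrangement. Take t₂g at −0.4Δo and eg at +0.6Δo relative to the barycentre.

-158

Here Δo < P (264 < 336), so the high-spin state is favoured.
Configuration: t₂g³ eg¹.
Orbital CFSE = -0.6Δo = -0.6 × 264 = -158 kJ/mol.
High-spin has no excess pairs, so no pairing correction applies.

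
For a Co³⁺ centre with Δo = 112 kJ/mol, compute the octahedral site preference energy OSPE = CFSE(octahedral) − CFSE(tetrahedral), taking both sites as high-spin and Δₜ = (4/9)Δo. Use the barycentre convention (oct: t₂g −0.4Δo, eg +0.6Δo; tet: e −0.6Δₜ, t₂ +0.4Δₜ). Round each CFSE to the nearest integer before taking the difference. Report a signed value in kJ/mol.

Group 9 minus oxidation state +3 gives a d⁶ configuration for Co³⁺.
Octahedral (high-spin): t₂g⁴ eg², CFSE = 4(−0.4) + 2(+0.6) = -0.4Δo = -0.4 × 112 = -45 kJ/mol.
Tetrahedral e³ t₂³ gives -0.6Δₜ = -0.6 × (4/9) × 112 = -30 kJ/mol.
OSPE = CFSE(oct) − CFSE(tet) = -45 − (-30) = -15 kJ/mol.

-15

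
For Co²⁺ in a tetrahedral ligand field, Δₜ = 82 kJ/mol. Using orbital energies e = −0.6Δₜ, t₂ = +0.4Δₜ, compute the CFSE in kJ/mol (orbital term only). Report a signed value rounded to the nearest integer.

-98

Co sits in group 9; removing 2 electrons leaves Co²⁺ with 9 − 2 = 7 d electrons.
With tetrahedral geometry the complex is necessarily high-spin.
Electron filling gives e⁴ t₂³.
Orbital CFSE = 4(-0.6) + 3(0.4) = -1.2Δₜ = -1.2 × 82 = -98 kJ/mol.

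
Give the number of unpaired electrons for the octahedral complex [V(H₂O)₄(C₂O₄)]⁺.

2

Ligand charges: 4×(+0) from H₂O and 1×(-2) from C₂O₄²⁻ sum to -2; with overall charge +1, V is +3.
Group 5 minus oxidation state +3 gives a d² configuration for V³⁺.
Configuration: t₂g² eg⁰, giving 2 unpaired electrons.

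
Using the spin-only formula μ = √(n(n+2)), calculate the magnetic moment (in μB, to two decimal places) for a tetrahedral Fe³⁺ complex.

Fe is in group 8, so Fe³⁺ is d⁵ (8 − 3 = 5).
Tetrahedral fields are weak (Δₜ ≈ 4/9 Δₒ), so electrons fill high-spin.
Configuration: e^2 t2^3 → 5 unpaired electrons.
μ(spin-only) = √[5(5+2)] = √35 ≈ 5.92 μB.

5.92 μB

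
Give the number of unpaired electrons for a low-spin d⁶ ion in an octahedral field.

Configuration: t2g^6 e_g^0, giving 0 unpaired electrons.

0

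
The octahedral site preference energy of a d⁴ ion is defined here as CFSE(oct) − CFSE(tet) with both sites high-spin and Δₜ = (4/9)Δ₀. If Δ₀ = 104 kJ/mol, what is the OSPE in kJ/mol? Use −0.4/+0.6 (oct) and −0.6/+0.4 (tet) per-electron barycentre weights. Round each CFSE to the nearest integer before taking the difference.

In an octahedral site d⁴ (HS) is t2g^3 e_g^1, giving CFSE(oct) = -0.6Δ₀ = -62 kJ/mol.
Tetrahedral: e^2 t2^2, CFSE = 2(−0.6) + 2(+0.4) = -0.4Δₜ = -0.4 × (4/9) × 104 = -18 kJ/mol.
OSPE = CFSE(oct) − CFSE(tet) = -62 − (-18) = -44 kJ/mol.

-44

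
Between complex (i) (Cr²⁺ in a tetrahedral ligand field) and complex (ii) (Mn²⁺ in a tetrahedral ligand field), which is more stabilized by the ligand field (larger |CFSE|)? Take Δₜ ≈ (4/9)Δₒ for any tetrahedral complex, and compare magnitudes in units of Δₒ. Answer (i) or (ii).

(i): Cr is in group 6, so Cr²⁺ is d⁴ (6 − 2 = 4); Tetrahedral fields are weak (Δₜ ≈ 4/9 Δₒ), so electrons fill high-spin; e² t₂², CFSE = -0.4Δₜ ≈ -0.18Δₒ.
(ii): Mn is in group 7, so Mn²⁺ is d⁵ (7 − 2 = 5); Tetrahedral fields are weak (Δₜ ≈ 4/9 Δₒ), so electrons fill high-spin; e^2 t2^3, CFSE = 0.0Δₜ ≈ 0.00Δₒ.
So (i) has the larger |CFSE|.

(i)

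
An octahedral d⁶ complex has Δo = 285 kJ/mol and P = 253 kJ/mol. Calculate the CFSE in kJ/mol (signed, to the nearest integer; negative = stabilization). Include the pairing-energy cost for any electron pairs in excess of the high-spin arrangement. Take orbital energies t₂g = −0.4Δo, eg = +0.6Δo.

Δo > P, so pairing is preferred: the ground state is low-spin.
That gives t₂g⁶ eg⁰.
Orbital CFSE = -2.4Δo = -2.4 × 285 = -684 kJ/mol.
Excess pairs vs high-spin: 3 − 1 = 2; pairing cost = +506 kJ/mol.
Net CFSE = -684 + 506 = -178 kJ/mol.

-178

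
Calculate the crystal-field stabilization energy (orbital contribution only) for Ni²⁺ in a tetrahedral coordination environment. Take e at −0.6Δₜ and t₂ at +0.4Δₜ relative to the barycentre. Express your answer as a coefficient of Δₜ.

Ni sits in group 10; removing 2 electrons leaves Ni²⁺ with 10 − 2 = 8 d electrons.
With tetrahedral geometry the complex is necessarily high-spin.
Configuration: e⁴ t₂⁴.
CFSE = 4(-0.6Δₜ) + 4(0.4Δₜ) = -2.4Δₜ + 1.6Δₜ = -0.8Δₜ.

-0.8 Δₜ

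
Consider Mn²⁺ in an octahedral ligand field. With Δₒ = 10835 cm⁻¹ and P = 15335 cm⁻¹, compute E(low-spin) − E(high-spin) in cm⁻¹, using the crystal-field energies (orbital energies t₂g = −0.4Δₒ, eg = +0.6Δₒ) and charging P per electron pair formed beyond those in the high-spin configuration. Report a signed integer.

Mn is in group 7, so Mn²⁺ is d⁵ (7 − 2 = 5).
In the high-spin limit (t₂g³ eg²) the orbital term is 0.0Δₒ = 0 cm⁻¹, with no excess pairing.
Low-spin t₂g⁵ eg⁰ gives -2.0Δₒ = -21670 cm⁻¹, but forming 2 extra pairs costs 2P = 30670 cm⁻¹, so E(LS) = -21670 + 30670 = 9000 cm⁻¹.
E(LS) − E(HS) = 9000 − (0) = 9000 cm⁻¹.

9000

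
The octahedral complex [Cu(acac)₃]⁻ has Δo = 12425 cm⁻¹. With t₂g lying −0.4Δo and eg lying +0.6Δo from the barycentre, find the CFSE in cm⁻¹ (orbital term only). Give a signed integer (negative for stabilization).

Each acac⁻ contributes -1; 3 × (-1) = -3. With overall charge -1, Cu is in the +2 oxidation state.
Cu sits in group 11; removing 2 electrons leaves Cu²⁺ with 11 − 2 = 9 d electrons.
The d⁹ electrons fill as t₂g⁶ eg³.
The orbital stabilization is -0.6Δo = -0.6 × 12425 = -7455 cm⁻¹.

-7455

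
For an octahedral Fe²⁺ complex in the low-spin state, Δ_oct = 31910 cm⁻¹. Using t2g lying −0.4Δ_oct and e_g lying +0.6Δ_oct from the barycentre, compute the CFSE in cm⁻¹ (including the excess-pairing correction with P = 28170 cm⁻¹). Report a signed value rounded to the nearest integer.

-20244

Group 8 minus oxidation state +2 gives a d⁶ configuration for Fe²⁺.
The d⁶ electrons fill as t2g^6 e_g^0.
The orbital stabilization is -2.4Δ_oct = -2.4 × 31910 = -76584 cm⁻¹.
Relative to high-spin t2g^4 e_g^2 (1 paired), the low-spin configuration has 2 additional pairs, contributing +2 × 28170 = +56340 cm⁻¹.
Overall CFSE = -76584 + 56340 = -20244 cm⁻¹.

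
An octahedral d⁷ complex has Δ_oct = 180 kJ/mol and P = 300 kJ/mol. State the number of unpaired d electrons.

3

Here Δ_oct < P (180 < 300), so the high-spin state is favoured.
Configuration: t2g^5 e_g^2.
Unpaired electrons: 3.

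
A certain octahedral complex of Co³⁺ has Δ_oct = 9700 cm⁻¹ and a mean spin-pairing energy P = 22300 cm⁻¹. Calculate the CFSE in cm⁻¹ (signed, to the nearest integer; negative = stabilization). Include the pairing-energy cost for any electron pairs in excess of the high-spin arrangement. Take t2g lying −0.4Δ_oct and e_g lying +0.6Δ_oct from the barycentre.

-3880

Co³⁺: group 9, so d-count = 9 − 3 = 6.
Δ_oct < P, so pairing is avoided: the ground state is high-spin.
Filling d⁶ accordingly: t2g^4 e_g^2.
Orbital CFSE = -0.4Δ_oct = -0.4 × 9700 = -3880 cm⁻¹.
High-spin has no excess pairs, so no pairing correction applies.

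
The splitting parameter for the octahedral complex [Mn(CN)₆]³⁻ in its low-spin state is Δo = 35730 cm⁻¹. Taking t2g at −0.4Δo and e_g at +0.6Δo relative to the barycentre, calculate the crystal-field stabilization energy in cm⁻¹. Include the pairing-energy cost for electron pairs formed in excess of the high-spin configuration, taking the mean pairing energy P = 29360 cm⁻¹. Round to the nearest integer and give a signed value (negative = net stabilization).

-27808

Each CN⁻ contributes -1; 6 × (-1) = -6. With overall charge -3, Mn is in the +3 oxidation state.
Mn sits in group 7; removing 3 electrons leaves Mn³⁺ with 7 − 3 = 4 d electrons.
Electron filling gives t2g^4 e_g^0.
Orbital CFSE = 4(-0.4) + 0(0.6) = -1.6Δo = -1.6 × 35730 = -57168 cm⁻¹.
High-spin d⁴ would be t2g^3 e_g^1 with 0 pairs; low-spin has 1, so 1 excess pair costs +1P = +29360 cm⁻¹.
Overall CFSE = -57168 + 29360 = -27808 cm⁻¹.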